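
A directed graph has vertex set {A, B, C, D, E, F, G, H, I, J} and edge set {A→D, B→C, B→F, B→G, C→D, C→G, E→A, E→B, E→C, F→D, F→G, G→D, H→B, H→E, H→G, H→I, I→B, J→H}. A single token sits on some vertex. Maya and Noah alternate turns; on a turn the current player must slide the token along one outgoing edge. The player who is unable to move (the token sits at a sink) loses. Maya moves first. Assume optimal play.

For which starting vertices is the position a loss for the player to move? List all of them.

B, D, J

Use the standard recursion: the mover loses at a terminal position; elsewhere, the mover wins exactly when some move hands the opponent an L position.
Every edge goes from a vertex to one that appears earlier in the order D, G, C, F, A, B, E, I, H, J, so processing vertices in that order labels each vertex after all of its successors.
D: no outgoing edge → L
G: can move to D, which is L ⇒ W
C: can move to D, which is L ⇒ W
F: can move to D, which is L ⇒ W
A: can move to D, which is L ⇒ W
B: moves to F(W), C(W), G(W); every one is W ⇒ L
E: can move to B, which is L ⇒ W
I: can move to B, which is L ⇒ W
H: can move to B, which is L ⇒ W
J: the only move is to H(W), a W ⇒ L
Reading off the rows marked L gives the requested list; there are 3 such vertices.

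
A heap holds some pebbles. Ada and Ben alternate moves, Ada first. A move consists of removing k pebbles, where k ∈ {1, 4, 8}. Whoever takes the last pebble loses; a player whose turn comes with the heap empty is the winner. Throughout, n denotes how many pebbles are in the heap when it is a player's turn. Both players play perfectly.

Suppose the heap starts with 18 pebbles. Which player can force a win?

Classify positions by backward induction: terminal positions (no move available) are W. From any other position, the mover wins iff some move reaches an L.
n=0: no move; the opponent has just taken the last pebble and therefore loses → W
n=1: →0(W) only, which is W, so L
n=2: →1(L), so W
n=3: →2(W) only, which is W, so L
n=4: →3(L), so W
n=5: →1(L), so W
n=6: →5(W), 2(W) — all W, so L
n=7: →6(L), so W
n=8: →7(W), 4(W), 0(W) — all W, so L
n=9: →8(L), so W
n=10: →6(L), so W
n=11: →3(L), so W
n=12: →8(L), so W
n=13: →12(W), 9(W), 5(W) — all W, so L
n=14: →13(L), so W
n=15: →14(W), 11(W), 7(W) — all W, so L
n=16: →15(L), so W
n=17: →13(L), so W
n=18: →17(W), 14(W), 10(W) — all W, so L
Every move from 18 reaches a W position, so the mover loses.

Ben wins.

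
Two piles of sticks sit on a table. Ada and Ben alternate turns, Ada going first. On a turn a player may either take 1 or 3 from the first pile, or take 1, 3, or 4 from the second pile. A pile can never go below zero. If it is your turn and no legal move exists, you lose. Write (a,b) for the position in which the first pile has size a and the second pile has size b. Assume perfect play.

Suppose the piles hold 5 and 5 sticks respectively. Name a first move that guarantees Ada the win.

Build the W/L table. Terminal = L. A non-terminal position is W if it has a move to some L; otherwise it is L.
No move ever increases a pile, so every position that can arise here has a ≤ 5 and b ≤ 5; it is enough to label the cells with 0 ≤ a ≤ 5 and 0 ≤ b ≤ 5.
Every move lowers a or b (never raises either), so fill the grid row by row in increasing a, and left to right within a row: each cell's successors are then already labelled.
      b=0  b=1  b=2  b=3  b=4  b=5
a=0:    L    W    L    W    W    W
a=1:    W    L    W    L    W    W
a=2:    L    W    L    W    W    W
a=3:    W    L    W    L    W    W
a=4:    L    W    L    W    W    W
a=5:    W    L    W    L    W    W
Cells with no legal move (terminal, hence L): (0,0).
The remaining L cells, each justified by listing all of its moves:
(0,2): →(0,1)(W) only, which is W, so L
(1,1): →(0,1)(W), (1,0)(W) — all W, so L
(1,3): →(0,3)(W), (1,2)(W), (1,0)(W) — all W, so L
(2,0): →(1,0)(W) only, which is W, so L
(2,2): →(1,2)(W), (2,1)(W) — all W, so L
(3,1): →(2,1)(W), (0,1)(W), (3,0)(W) — all W, so L
(3,3): →(2,3)(W), (0,3)(W), (3,2)(W), (3,0)(W) — all W, so L
(4,0): →(3,0)(W), (1,0)(W) — all W, so L
(4,2): →(3,2)(W), (1,2)(W), (4,1)(W) — all W, so L
(5,1): →(4,1)(W), (2,1)(W), (5,0)(W) — all W, so L
(5,3): →(4,3)(W), (2,3)(W), (5,2)(W), (5,0)(W) — all W, so L
Every other cell has at least one move into one of the L cells above, so it is W.
From (5,5), the L positions reachable in one move are: (5,1).

Move to (5,1).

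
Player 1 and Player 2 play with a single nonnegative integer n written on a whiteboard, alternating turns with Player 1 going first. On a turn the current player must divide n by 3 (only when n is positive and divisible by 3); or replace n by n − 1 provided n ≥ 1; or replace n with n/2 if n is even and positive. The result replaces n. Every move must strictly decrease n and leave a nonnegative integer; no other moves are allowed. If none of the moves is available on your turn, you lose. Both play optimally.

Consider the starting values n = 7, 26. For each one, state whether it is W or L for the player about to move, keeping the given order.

7: L, 26: W

Label each position W (a win for the player to move) or L (a loss). A position with no legal move is L; any other position is W exactly when some move reaches an L, and L when every move reaches a W.
n=0: no move → L
n=1: reaches L-position 0 → W
n=2: only reaches 1(W), which is W → L
n=3: reaches L-position 2 → W
n=4: reaches L-position 2 → W
n=5: only reaches 4(W), which is W → L
n=6: reaches L-position 2 → W
n=7: only reaches 6(W), which is W → L
n=8: reaches L-position 7 → W
n=9: only reaches 3(W), 8(W), all W → L
n=10: reaches L-position 5 → W
n=11: only reaches 10(W), which is W → L
n=12: reaches L-position 11 → W
n=13: only reaches 12(W), which is W → L
n=14: reaches L-position 7 → W
n=15: reaches L-position 5 → W
n=16: only reaches 8(W), 15(W), all W → L
n=17: reaches L-position 16 → W
n=18: reaches L-position 9 → W
n=19: only reaches 18(W), which is W → L
n=20: reaches L-position 19 → W
n=21: reaches L-position 7 → W
n=22: reaches L-position 11 → W
n=23: only reaches 22(W), which is W → L
n=24: reaches L-position 23 → W
n=25: only reaches 24(W), which is W → L
n=26: reaches L-position 13 → W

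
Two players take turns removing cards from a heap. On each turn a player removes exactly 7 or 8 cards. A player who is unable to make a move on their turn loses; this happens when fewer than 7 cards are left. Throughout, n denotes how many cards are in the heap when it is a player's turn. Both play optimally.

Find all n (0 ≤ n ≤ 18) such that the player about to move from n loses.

Build the W/L table. Terminal = L. A non-terminal position is W if it has a move to some L; otherwise it is L.
n=0: no move → L
n=1: no move → L
n=2: no move → L
n=3: no move → L
n=4: no move → L
n=5: no move → L
n=6: no move → L
n=7: →0(L), so W
n=8: →1(L), so W
n=9: →2(L), so W
n=10: →3(L), so W
n=11: →4(L), so W
n=12: →5(L), so W
n=13: →6(L), so W
n=14: →6(L), so W
n=15: →8(W), 7(W) — all W, so L
n=16: →9(W), 8(W) — all W, so L
n=17: →10(W), 9(W) — all W, so L
n=18: →11(W), 10(W) — all W, so L
Reading off the rows marked L gives the requested list; there are 11 such values of n.

0, 1, 2, 3, 4, 5, 6, 15, 16, 17, 18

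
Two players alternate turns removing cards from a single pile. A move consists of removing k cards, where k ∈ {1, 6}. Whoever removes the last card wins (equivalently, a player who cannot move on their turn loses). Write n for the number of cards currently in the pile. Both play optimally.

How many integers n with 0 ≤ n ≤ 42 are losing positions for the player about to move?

Build the W/L table. Terminal = L. A non-terminal position is W if it has a move to some L; otherwise it is L.
n=0: no move → L
n=1: W (go to 0, an L position)
n=2: L (sole option 1(W) is W)
n=3: W (go to 2, an L position)
n=4: L (sole option 3(W) is W)
n=5: W (go to 4, an L position)
n=6: W (go to 0, an L position)
n=7: L (options 6(W), 1(W) are all W)
n=8: W (go to 7, an L position)
n=9: L (options 8(W), 3(W) are all W)
n=10: W (go to 9, an L position)
n=11: L (options 10(W), 5(W) are all W)
n=12: W (go to 11, an L position)
n=13: W (go to 7, an L position)
n=14: L (options 13(W), 8(W) are all W)
n=15: W (go to 14, an L position)
n=16: L (options 15(W), 10(W) are all W)
n=17: W (go to 16, an L position)
n=18: L (options 17(W), 12(W) are all W)
n=19: W (go to 18, an L position)
n=20: W (go to 14, an L position)
n=21: L (options 20(W), 15(W) are all W)
n=22: W (go to 21, an L position)
n=23: L (options 22(W), 17(W) are all W)
n=24: W (go to 23, an L position)
n=25: L (options 24(W), 19(W) are all W)
n=26: W (go to 25, an L position)
n=27: W (go to 21, an L position)
n=28: L (options 27(W), 22(W) are all W)
n=29: W (go to 28, an L position)
n=30: L (options 29(W), 24(W) are all W)
n=31: W (go to 30, an L position)
n=32: L (options 31(W), 26(W) are all W)
n=33: W (go to 32, an L position)
n=34: W (go to 28, an L position)
n=35: L (options 34(W), 29(W) are all W)
n=36: W (go to 35, an L position)
n=37: L (options 36(W), 31(W) are all W)
n=38: W (go to 37, an L position)
n=39: L (options 38(W), 33(W) are all W)
n=40: W (go to 39, an L position)
n=41: W (go to 35, an L position)
n=42: L (options 41(W), 36(W) are all W)
L entries with 0 ≤ n ≤ 42: n = 0, 2, 4, 7, 9, 11, 14, 16, 18, 21, 23, 25, 28, 30, 32, 35, 37, 39, 42; that makes 19.

19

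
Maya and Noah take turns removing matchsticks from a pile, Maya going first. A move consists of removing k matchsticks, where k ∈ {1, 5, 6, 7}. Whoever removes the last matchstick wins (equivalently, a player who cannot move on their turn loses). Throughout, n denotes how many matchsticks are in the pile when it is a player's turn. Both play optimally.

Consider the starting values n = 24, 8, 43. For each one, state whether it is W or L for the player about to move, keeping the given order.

24: L, 8: W, 43: W

Label each position W (a win for the player to move) or L (a loss). A position with no legal move is L; any other position is W exactly when some move reaches an L, and L when every move reaches a W.
n=0: no move → L
n=1: can move to 0, which is L ⇒ W
n=2: the only move is to 1(W), a W ⇒ L
n=3: can move to 2, which is L ⇒ W
n=4: the only move is to 3(W), a W ⇒ L
n=5: can move to 4, which is L ⇒ W
n=6: can move to 0, which is L ⇒ W
n=7: can move to 2, which is L ⇒ W
n=8: can move to 2, which is L ⇒ W
n=9: can move to 4, which is L ⇒ W
n=10: can move to 4, which is L ⇒ W
n=11: can move to 4, which is L ⇒ W
n=12: moves to 11(W), 7(W), 6(W), 5(W); every one is W ⇒ L
n=13: can move to 12, which is L ⇒ W
n=14: moves to 13(W), 9(W), 8(W), 7(W); every one is W ⇒ L
n=15: can move to 14, which is L ⇒ W
n=16: moves to 15(W), 11(W), 10(W), 9(W); every one is W ⇒ L
n=17: can move to 16, which is L ⇒ W
n=18: can move to 12, which is L ⇒ W
n=19: can move to 14, which is L ⇒ W
n=20: can move to 14, which is L ⇒ W
n=21: can move to 16, which is L ⇒ W
n=22: can move to 16, which is L ⇒ W
n=23: can move to 16, which is L ⇒ W
n=24: moves to 23(W), 19(W), 18(W), 17(W); every one is W ⇒ L
n=25: can move to 24, which is L ⇒ W
n=26: moves to 25(W), 21(W), 20(W), 19(W); every one is W ⇒ L
n=27: can move to 26, which is L ⇒ W
n=28: moves to 27(W), 23(W), 22(W), 21(W); every one is W ⇒ L
n=29: can move to 28, which is L ⇒ W
n=30: can move to 24, which is L ⇒ W
n=31: can move to 26, which is L ⇒ W
n=32: can move to 26, which is L ⇒ W
n=33: can move to 28, which is L ⇒ W
n=34: can move to 28, which is L ⇒ W
n=35: can move to 28, which is L ⇒ W
n=36: moves to 35(W), 31(W), 30(W), 29(W); every one is W ⇒ L
n=37: can move to 36, which is L ⇒ W
n=38: moves to 37(W), 33(W), 32(W), 31(W); every one is W ⇒ L
n=39: can move to 38, which is L ⇒ W
n=40: moves to 39(W), 35(W), 34(W), 33(W); every one is W ⇒ L
n=41: can move to 40, which is L ⇒ W
n=42: can move to 36, which is L ⇒ W
n=43: can move to 38, which is L ⇒ W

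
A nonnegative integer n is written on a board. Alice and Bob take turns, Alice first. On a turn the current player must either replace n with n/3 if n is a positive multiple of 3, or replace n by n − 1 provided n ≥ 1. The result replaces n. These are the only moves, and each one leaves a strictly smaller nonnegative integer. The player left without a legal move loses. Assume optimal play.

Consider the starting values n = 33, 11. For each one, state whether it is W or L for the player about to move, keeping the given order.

Positions with no move are L. A position that does have a move is losing for the player to move precisely when every available move leads to a winning position for the opponent. Fill in the labels:
n=0: no move → L
n=1: W (go to 0, an L position)
n=2: L (sole option 1(W) is W)
n=3: W (go to 2, an L position)
n=4: L (sole option 3(W) is W)
n=5: W (go to 4, an L position)
n=6: W (go to 2, an L position)
n=7: L (sole option 6(W) is W)
n=8: W (go to 7, an L position)
n=9: L (options 3(W), 8(W) are all W)
n=10: W (go to 9, an L position)
n=11: L (sole option 10(W) is W)
n=12: W (go to 4, an L position)
n=13: L (sole option 12(W) is W)
n=14: W (go to 13, an L position)
n=15: L (options 5(W), 14(W) are all W)
n=16: W (go to 15, an L position)
n=17: L (sole option 16(W) is W)
n=18: W (go to 17, an L position)
n=19: L (sole option 18(W) is W)
n=20: W (go to 19, an L position)
n=21: W (go to 7, an L position)
n=22: L (sole option 21(W) is W)
n=23: W (go to 22, an L position)
n=24: L (options 8(W), 23(W) are all W)
n=25: W (go to 24, an L position)
n=26: L (sole option 25(W) is W)
n=27: W (go to 9, an L position)
n=28: L (sole option 27(W) is W)
n=29: W (go to 28, an L position)
n=30: L (options 10(W), 29(W) are all W)
n=31: W (go to 30, an L position)
n=32: L (sole option 31(W) is W)
n=33: W (go to 11, an L position)

33: W, 11: L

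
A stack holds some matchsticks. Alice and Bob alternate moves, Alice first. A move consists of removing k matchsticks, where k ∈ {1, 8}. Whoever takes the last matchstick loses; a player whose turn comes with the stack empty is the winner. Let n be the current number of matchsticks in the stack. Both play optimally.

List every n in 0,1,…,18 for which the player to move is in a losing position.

Positions with no move are W. A position that does have a move is losing for the player to move precisely when every available move leads to a winning position for the opponent. Fill in the labels:
n=0: no move; the opponent has just taken the last matchstick and therefore loses → W
n=1: only reaches 0(W), which is W → L
n=2: reaches L-position 1 → W
n=3: only reaches 2(W), which is W → L
n=4: reaches L-position 3 → W
n=5: only reaches 4(W), which is W → L
n=6: reaches L-position 5 → W
n=7: only reaches 6(W), which is W → L
n=8: reaches L-position 7 → W
n=9: reaches L-position 1 → W
n=10: only reaches 9(W), 2(W), all W → L
n=11: reaches L-position 10 → W
n=12: only reaches 11(W), 4(W), all W → L
n=13: reaches L-position 12 → W
n=14: only reaches 13(W), 6(W), all W → L
n=15: reaches L-position 14 → W
n=16: only reaches 15(W), 8(W), all W → L
n=17: reaches L-position 16 → W
n=18: reaches L-position 10 → W
Reading off the rows marked L gives the requested list; there are 8 such values of n.

1, 3, 5, 7, 10, 12, 14, 16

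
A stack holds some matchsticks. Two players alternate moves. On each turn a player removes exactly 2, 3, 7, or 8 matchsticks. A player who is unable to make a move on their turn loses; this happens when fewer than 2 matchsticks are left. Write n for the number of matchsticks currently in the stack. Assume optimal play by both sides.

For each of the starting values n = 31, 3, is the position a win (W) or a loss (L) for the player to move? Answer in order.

31: L, 3: W

Classify positions by backward induction: terminal positions (no move available) are L. From any other position, the mover wins iff some move reaches an L.
n=0: no move → L
n=1: no move → L
n=2: →0(L), so W
n=3: →1(L), so W
n=4: →1(L), so W
n=5: →3(W), 2(W) — all W, so L
n=6: →4(W), 3(W) — all W, so L
n=7: →5(L), so W
n=8: →6(L), so W
n=9: →6(L), so W
n=10: →8(W), 7(W), 3(W), 2(W) — all W, so L
n=11: →9(W), 8(W), 4(W), 3(W) — all W, so L
n=12: →10(L), so W
n=13: →11(L), so W
n=14: →11(L), so W
n=15: →13(W), 12(W), 8(W), 7(W) — all W, so L
n=16: →14(W), 13(W), 9(W), 8(W) — all W, so L
n=17: →15(L), so W
n=18: →16(L), so W
n=19: →16(L), so W
n=20: →18(W), 17(W), 13(W), 12(W) — all W, so L
n=21: →19(W), 18(W), 14(W), 13(W) — all W, so L
n=22: →20(L), so W
n=23: →21(L), so W
n=24: →21(L), so W
n=25: →23(W), 22(W), 18(W), 17(W) — all W, so L
n=26: →24(W), 23(W), 19(W), 18(W) — all W, so L
n=27: →25(L), so W
n=28: →26(L), so W
n=29: →26(L), so W
n=30: →28(W), 27(W), 23(W), 22(W) — all W, so L
n=31: →29(W), 28(W), 24(W), 23(W) — all W, so L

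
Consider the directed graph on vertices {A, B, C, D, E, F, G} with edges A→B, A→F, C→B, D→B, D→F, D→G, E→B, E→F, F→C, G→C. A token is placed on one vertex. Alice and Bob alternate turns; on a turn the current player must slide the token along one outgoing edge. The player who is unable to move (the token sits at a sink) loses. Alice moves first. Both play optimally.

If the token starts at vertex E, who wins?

Alice wins.

Work bottom-up. With no move the player to move loses. Otherwise the position is W if at least one move leads to an L position for the opponent, and L if every move leads to a W.
Every edge goes from a vertex to one that appears earlier in the order B, C, G, F, D, A, E, so processing vertices in that order labels each vertex after all of its successors.
B: no outgoing edge → L
C: W (go to B, an L position)
G: L (sole option C(W) is W)
F: L (sole option C(W) is W)
D: W (go to F, an L position)
A: W (go to F, an L position)
E: W (go to F, an L position)
From E Alice can move to F, reaching an L position.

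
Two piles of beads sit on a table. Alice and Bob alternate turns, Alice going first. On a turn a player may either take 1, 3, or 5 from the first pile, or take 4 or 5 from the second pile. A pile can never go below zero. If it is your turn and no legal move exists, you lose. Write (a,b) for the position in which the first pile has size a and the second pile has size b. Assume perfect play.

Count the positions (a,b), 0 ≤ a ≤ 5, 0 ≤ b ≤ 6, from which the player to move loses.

Positions with no move are L. A position that does have a move is losing for the player to move precisely when every available move leads to a winning position for the opponent. Fill in the labels:
Every move lowers a or b (never raises either), so fill the grid row by row in increasing a, and left to right within a row: each cell's successors are then already labelled.
      b=0  b=1  b=2  b=3  b=4  b=5  b=6
a=0:    L    L    L    L    W    W    W
a=1:    W    W    W    W    L    L    L
a=2:    L    L    L    L    W    W    W
a=3:    W    W    W    W    L    L    L
a=4:    L    L    L    L    W    W    W
a=5:    W    W    W    W    L    L    L
Cells with no legal move (terminal, hence L): (0,0), (0,1), (0,2), (0,3).
The remaining L cells, each justified by listing all of its moves:
(1,4): →(0,4)(W), (1,0)(W) — all W, so L
(1,5): →(0,5)(W), (1,1)(W), (1,0)(W) — all W, so L
(1,6): →(0,6)(W), (1,2)(W), (1,1)(W) — all W, so L
(2,0): →(1,0)(W) only, which is W, so L
(2,1): →(1,1)(W) only, which is W, so L
(2,2): →(1,2)(W) only, which is W, so L
(2,3): →(1,3)(W) only, which is W, so L
(3,4): →(2,4)(W), (0,4)(W), (3,0)(W) — all W, so L
(3,5): →(2,5)(W), (0,5)(W), (3,1)(W), (3,0)(W) — all W, so L
(3,6): →(2,6)(W), (0,6)(W), (3,2)(W), (3,1)(W) — all W, so L
(4,0): →(3,0)(W), (1,0)(W) — all W, so L
(4,1): →(3,1)(W), (1,1)(W) — all W, so L
(4,2): →(3,2)(W), (1,2)(W) — all W, so L
(4,3): →(3,3)(W), (1,3)(W) — all W, so L
(5,4): →(4,4)(W), (2,4)(W), (0,4)(W), (5,0)(W) — all W, so L
(5,5): →(4,5)(W), (2,5)(W), (0,5)(W), (5,1)(W), (5,0)(W) — all W, so L
(5,6): →(4,6)(W), (2,6)(W), (0,6)(W), (5,2)(W), (5,1)(W) — all W, so L
Every other cell has at least one move into one of the L cells above, so it is W.
L cells per row: a=0: 4, a=1: 3, a=2: 4, a=3: 3, a=4: 4, a=5: 3; total 21.

21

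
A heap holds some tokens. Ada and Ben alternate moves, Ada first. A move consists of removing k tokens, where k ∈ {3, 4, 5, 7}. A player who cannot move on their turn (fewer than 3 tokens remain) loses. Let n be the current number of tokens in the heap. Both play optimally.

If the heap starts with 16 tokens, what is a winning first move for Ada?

Positions with no move are L. A position that does have a move is losing for the player to move precisely when every available move leads to a winning position for the opponent. Fill in the labels:
n=0: no move → L
n=1: no move → L
n=2: no move → L
n=3: can move to 0, which is L ⇒ W
n=4: can move to 1, which is L ⇒ W
n=5: can move to 2, which is L ⇒ W
n=6: can move to 2, which is L ⇒ W
n=7: can move to 2, which is L ⇒ W
n=8: can move to 1, which is L ⇒ W
n=9: can move to 2, which is L ⇒ W
n=10: moves to 7(W), 6(W), 5(W), 3(W); every one is W ⇒ L
n=11: moves to 8(W), 7(W), 6(W), 4(W); every one is W ⇒ L
n=12: moves to 9(W), 8(W), 7(W), 5(W); every one is W ⇒ L
n=13: can move to 10, which is L ⇒ W
n=14: can move to 11, which is L ⇒ W
n=15: can move to 12, which is L ⇒ W
n=16: can move to 12, which is L ⇒ W
From 16, the L positions reachable in one move are: 12, 11. Any move reaching one of these is winning.

Remove 4, leaving 12.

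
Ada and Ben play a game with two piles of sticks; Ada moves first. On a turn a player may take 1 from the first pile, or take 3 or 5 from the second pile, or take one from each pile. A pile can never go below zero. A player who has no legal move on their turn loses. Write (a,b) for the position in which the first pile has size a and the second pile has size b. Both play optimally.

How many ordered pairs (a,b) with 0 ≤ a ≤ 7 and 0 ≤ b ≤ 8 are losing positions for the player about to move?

Use the standard recursion: the mover loses at a terminal position; elsewhere, the mover wins exactly when some move hands the opponent an L position.
Every move lowers a or b (never raises either), so fill the grid row by row in increasing a, and left to right within a row: each cell's successors are then already labelled.
      b=0  b=1  b=2  b=3  b=4  b=5  b=6  b=7  b=8
a=0:    L    L    L    W    W    W    W    W    L
a=1:    W    W    W    W    L    L    L    W    W
a=2:    L    L    L    W    W    W    W    W    L
a=3:    W    W    W    W    L    L    L    W    W
a=4:    L    L    L    W    W    W    W    W    L
a=5:    W    W    W    W    L    L    L    W    W
a=6:    L    L    L    W    W    W    W    W    L
a=7:    W    W    W    W    L    L    L    W    W
Cells with no legal move (terminal, hence L): (0,0), (0,1), (0,2).
The remaining L cells, each justified by listing all of its moves:
(0,8): only reaches (0,5)(W), (0,3)(W), all W → L
(1,4): only reaches (0,4)(W), (1,1)(W), (0,3)(W), all W → L
(1,5): only reaches (0,5)(W), (1,2)(W), (1,0)(W), (0,4)(W), all W → L
(1,6): only reaches (0,6)(W), (1,3)(W), (1,1)(W), (0,5)(W), all W → L
(2,0): only reaches (1,0)(W), which is W → L
(2,1): only reaches (1,1)(W), (1,0)(W), all W → L
(2,2): only reaches (1,2)(W), (1,1)(W), all W → L
(2,8): only reaches (1,8)(W), (2,5)(W), (2,3)(W), (1,7)(W), all W → L
(3,4): only reaches (2,4)(W), (3,1)(W), (2,3)(W), all W → L
(3,5): only reaches (2,5)(W), (3,2)(W), (3,0)(W), (2,4)(W), all W → L
(3,6): only reaches (2,6)(W), (3,3)(W), (3,1)(W), (2,5)(W), all W → L
(4,0): only reaches (3,0)(W), which is W → L
(4,1): only reaches (3,1)(W), (3,0)(W), all W → L
(4,2): only reaches (3,2)(W), (3,1)(W), all W → L
(4,8): only reaches (3,8)(W), (4,5)(W), (4,3)(W), (3,7)(W), all W → L
(5,4): only reaches (4,4)(W), (5,1)(W), (4,3)(W), all W → L
(5,5): only reaches (4,5)(W), (5,2)(W), (5,0)(W), (4,4)(W), all W → L
(5,6): only reaches (4,6)(W), (5,3)(W), (5,1)(W), (4,5)(W), all W → L
(6,0): only reaches (5,0)(W), which is W → L
(6,1): only reaches (5,1)(W), (5,0)(W), all W → L
(6,2): only reaches (5,2)(W), (5,1)(W), all W → L
(6,8): only reaches (5,8)(W), (6,5)(W), (6,3)(W), (5,7)(W), all W → L
(7,4): only reaches (6,4)(W), (7,1)(W), (6,3)(W), all W → L
(7,5): only reaches (6,5)(W), (7,2)(W), (7,0)(W), (6,4)(W), all W → L
(7,6): only reaches (6,6)(W), (7,3)(W), (7,1)(W), (6,5)(W), all W → L
Every other cell has at least one move into one of the L cells above, so it is W.
L cells per row: a=0: 4, a=1: 3, a=2: 4, a=3: 3, a=4: 4, a=5: 3, a=6: 4, a=7: 3; total 28.

28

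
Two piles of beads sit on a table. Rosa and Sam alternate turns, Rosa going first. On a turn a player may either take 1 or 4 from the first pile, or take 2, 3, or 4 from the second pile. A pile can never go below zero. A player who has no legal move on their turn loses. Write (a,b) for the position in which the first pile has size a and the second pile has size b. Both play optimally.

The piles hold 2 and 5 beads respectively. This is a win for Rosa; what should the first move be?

Compute win/loss labels from the base case upward. A position with no move is L. Any other position is W if it can reach an L in one move, else L.
No move ever increases a pile, so every position that can arise here has a ≤ 2 and b ≤ 5; it is enough to label the cells with 0 ≤ a ≤ 2 and 0 ≤ b ≤ 5.
Every move lowers a or b (never raises either), so fill the grid row by row in increasing a, and left to right within a row: each cell's successors are then already labelled.
      b=0  b=1  b=2  b=3  b=4  b=5
a=0:    L    L    W    W    W    W
a=1:    W    W    L    L    W    W
a=2:    L    L    W    W    W    W
Cells with no legal move (terminal, hence L): (0,0), (0,1).
The remaining L cells, each justified by listing all of its moves:
(1,2): L (options (0,2)(W), (1,0)(W) are all W)
(1,3): L (options (0,3)(W), (1,1)(W), (1,0)(W) are all W)
(2,0): L (sole option (1,0)(W) is W)
(2,1): L (sole option (1,1)(W) is W)
Every other cell has at least one move into one of the L cells above, so it is W.
From (2,5), the L positions reachable in one move are: (2,1).

Move to (2,1).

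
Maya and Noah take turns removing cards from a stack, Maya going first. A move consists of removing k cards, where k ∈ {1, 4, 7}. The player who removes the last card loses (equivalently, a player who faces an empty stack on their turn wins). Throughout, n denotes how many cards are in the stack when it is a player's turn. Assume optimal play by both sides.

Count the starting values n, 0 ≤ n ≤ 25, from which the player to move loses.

Use the standard recursion: the mover wins at a terminal position; elsewhere, the mover wins exactly when some move hands the opponent an L position.
n=0: no move; the opponent has just taken the last card and therefore loses → W
n=1: the only move is to 0(W), a W ⇒ L
n=2: can move to 1, which is L ⇒ W
n=3: the only move is to 2(W), a W ⇒ L
n=4: can move to 3, which is L ⇒ W
n=5: can move to 1, which is L ⇒ W
n=6: moves to 5(W), 2(W); every one is W ⇒ L
n=7: can move to 6, which is L ⇒ W
n=8: can move to 1, which is L ⇒ W
n=9: moves to 8(W), 5(W), 2(W); every one is W ⇒ L
n=10: can move to 9, which is L ⇒ W
n=11: moves to 10(W), 7(W), 4(W); every one is W ⇒ L
n=12: can move to 11, which is L ⇒ W
n=13: can move to 9, which is L ⇒ W
n=14: moves to 13(W), 10(W), 7(W); every one is W ⇒ L
n=15: can move to 14, which is L ⇒ W
n=16: can move to 9, which is L ⇒ W
n=17: moves to 16(W), 13(W), 10(W); every one is W ⇒ L
n=18: can move to 17, which is L ⇒ W
n=19: moves to 18(W), 15(W), 12(W); every one is W ⇒ L
n=20: can move to 19, which is L ⇒ W
n=21: can move to 17, which is L ⇒ W
n=22: moves to 21(W), 18(W), 15(W); every one is W ⇒ L
n=23: can move to 22, which is L ⇒ W
n=24: can move to 17, which is L ⇒ W
n=25: moves to 24(W), 21(W), 18(W); every one is W ⇒ L
L entries with 0 ≤ n ≤ 25: n = 1, 3, 6, 9, 11, 14, 17, 19, 22, 25; that makes 10.

10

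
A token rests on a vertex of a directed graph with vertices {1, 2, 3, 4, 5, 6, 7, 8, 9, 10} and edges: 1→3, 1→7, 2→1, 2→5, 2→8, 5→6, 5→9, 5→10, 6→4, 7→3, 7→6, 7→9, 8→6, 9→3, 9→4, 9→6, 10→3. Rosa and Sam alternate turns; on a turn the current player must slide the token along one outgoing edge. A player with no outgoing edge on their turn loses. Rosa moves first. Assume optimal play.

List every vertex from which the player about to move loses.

Build the W/L table. Terminal = L. A non-terminal position is W if it has a move to some L; otherwise it is L.
Every edge goes from a vertex to one that appears earlier in the order 4, 3, 6, 9, 7, 10, 8, 1, 5, 2, so processing vertices in that order labels each vertex after all of its successors.
4: no outgoing edge → L
3: no outgoing edge → L
6: W (go to 4, an L position)
9: W (go to 3, an L position)
7: W (go to 3, an L position)
10: W (go to 3, an L position)
8: L (sole option 6(W) is W)
1: W (go to 3, an L position)
5: L (options 10(W), 9(W), 6(W) are all W)
2: W (go to 5, an L position)
Reading off the rows marked L gives the requested list; there are 4 such vertices.

3, 4, 5, 8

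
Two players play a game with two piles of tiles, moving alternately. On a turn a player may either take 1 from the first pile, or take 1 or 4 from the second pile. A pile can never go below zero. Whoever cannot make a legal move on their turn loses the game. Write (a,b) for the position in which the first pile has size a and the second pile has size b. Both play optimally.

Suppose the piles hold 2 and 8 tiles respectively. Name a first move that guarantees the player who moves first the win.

Classify positions by backward induction: terminal positions (no move available) are L. From any other position, the mover wins iff some move reaches an L.
No move ever increases a pile, so every position that can arise here has a ≤ 2 and b ≤ 8; it is enough to label the cells with 0 ≤ a ≤ 2 and 0 ≤ b ≤ 8.
Every move lowers a or b (never raises either), so fill the grid row by row in increasing a, and left to right within a row: each cell's successors are then already labelled.
      b=0  b=1  b=2  b=3  b=4  b=5  b=6  b=7  b=8
a=0:    L    W    L    W    W    L    W    L    W
a=1:    W    L    W    L    W    W    L    W    L
a=2:    L    W    L    W    W    L    W    L    W
Cells with no legal move (terminal, hence L): (0,0).
The remaining L cells, each justified by listing all of its moves:
(0,2): L (sole option (0,1)(W) is W)
(0,5): L (options (0,4)(W), (0,1)(W) are all W)
(0,7): L (options (0,6)(W), (0,3)(W) are all W)
(1,1): L (options (0,1)(W), (1,0)(W) are all W)
(1,3): L (options (0,3)(W), (1,2)(W) are all W)
(1,6): L (options (0,6)(W), (1,5)(W), (1,2)(W) are all W)
(1,8): L (options (0,8)(W), (1,7)(W), (1,4)(W) are all W)
(2,0): L (sole option (1,0)(W) is W)
(2,2): L (options (1,2)(W), (2,1)(W) are all W)
(2,5): L (options (1,5)(W), (2,4)(W), (2,1)(W) are all W)
(2,7): L (options (1,7)(W), (2,6)(W), (2,3)(W) are all W)
Every other cell has at least one move into one of the L cells above, so it is W.
From (2,8), the L positions reachable in one move are: (1,8), (2,7). Any move reaching one of these is winning.

Move to (1,8).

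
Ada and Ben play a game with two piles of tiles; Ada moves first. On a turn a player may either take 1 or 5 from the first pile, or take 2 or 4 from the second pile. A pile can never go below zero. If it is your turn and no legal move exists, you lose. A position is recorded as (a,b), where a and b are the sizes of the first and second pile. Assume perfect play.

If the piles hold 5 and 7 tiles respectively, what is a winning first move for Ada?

Move to (4,7).

Compute win/loss labels from the base case upward. A position with no move is L. Any other position is W if it can reach an L in one move, else L.
No move ever increases a pile, so every position that can arise here has a ≤ 5 and b ≤ 7; it is enough to label the cells with 0 ≤ a ≤ 5 and 0 ≤ b ≤ 7.
Every move lowers a or b (never raises either), so fill the grid row by row in increasing a, and left to right within a row: each cell's successors are then already labelled.
      b=0  b=1  b=2  b=3  b=4  b=5  b=6  b=7
a=0:    L    L    W    W    W    W    L    L
a=1:    W    W    L    L    W    W    W    W
a=2:    L    L    W    W    W    W    L    L
a=3:    W    W    L    L    W    W    W    W
a=4:    L    L    W    W    W    W    L    L
a=5:    W    W    L    L    W    W    W    W
Cells with no legal move (terminal, hence L): (0,0), (0,1).
The remaining L cells, each justified by listing all of its moves:
(0,6): moves to (0,4)(W), (0,2)(W); every one is W ⇒ L
(0,7): moves to (0,5)(W), (0,3)(W); every one is W ⇒ L
(1,2): moves to (0,2)(W), (1,0)(W); every one is W ⇒ L
(1,3): moves to (0,3)(W), (1,1)(W); every one is W ⇒ L
(2,0): the only move is to (1,0)(W), a W ⇒ L
(2,1): the only move is to (1,1)(W), a W ⇒ L
(2,6): moves to (1,6)(W), (2,4)(W), (2,2)(W); every one is W ⇒ L
(2,7): moves to (1,7)(W), (2,5)(W), (2,3)(W); every one is W ⇒ L
(3,2): moves to (2,2)(W), (3,0)(W); every one is W ⇒ L
(3,3): moves to (2,3)(W), (3,1)(W); every one is W ⇒ L
(4,0): the only move is to (3,0)(W), a W ⇒ L
(4,1): the only move is to (3,1)(W), a W ⇒ L
(4,6): moves to (3,6)(W), (4,4)(W), (4,2)(W); every one is W ⇒ L
(4,7): moves to (3,7)(W), (4,5)(W), (4,3)(W); every one is W ⇒ L
(5,2): moves to (4,2)(W), (0,2)(W), (5,0)(W); every one is W ⇒ L
(5,3): moves to (4,3)(W), (0,3)(W), (5,1)(W); every one is W ⇒ L
Every other cell has at least one move into one of the L cells above, so it is W.
From (5,7), the L positions reachable in one move are: (4,7), (0,7), (5,3). Any move reaching one of these is winning.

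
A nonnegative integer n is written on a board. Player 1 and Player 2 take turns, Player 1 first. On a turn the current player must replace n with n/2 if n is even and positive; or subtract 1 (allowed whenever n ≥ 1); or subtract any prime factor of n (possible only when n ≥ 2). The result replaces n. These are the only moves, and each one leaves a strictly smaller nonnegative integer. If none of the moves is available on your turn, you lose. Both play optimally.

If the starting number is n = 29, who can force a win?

Player 1 wins.

Work bottom-up. With no move the player to move loses. Otherwise the position is W if at least one move leads to an L position for the opponent, and L if every move leads to a W.
n=0: no move → L
n=1: →0(L), so W
n=2: →0(L), so W
n=3: →0(L), so W
n=4: →2(W), 3(W) — all W, so L
n=5: →0(L), so W
n=6: →4(L), so W
n=7: →0(L), so W
n=8: →4(L), so W
n=9: →6(W), 8(W) — all W, so L
n=10: →9(L), so W
n=11: →0(L), so W
n=12: →9(L), so W
n=13: →0(L), so W
n=14: →7(W), 12(W), 13(W) — all W, so L
n=15: →14(L), so W
n=16: →14(L), so W
n=17: →0(L), so W
n=18: →9(L), so W
n=19: →0(L), so W
n=20: →10(W), 15(W), 18(W), 19(W) — all W, so L
n=21: →14(L), so W
n=22: →20(L), so W
n=23: →0(L), so W
n=24: →12(W), 21(W), 22(W), 23(W) — all W, so L
n=25: →20(L), so W
n=26: →24(L), so W
n=27: →24(L), so W
n=28: →14(L), so W
n=29: →0(L), so W
From 29 Player 1 can move to 0, reaching an L position.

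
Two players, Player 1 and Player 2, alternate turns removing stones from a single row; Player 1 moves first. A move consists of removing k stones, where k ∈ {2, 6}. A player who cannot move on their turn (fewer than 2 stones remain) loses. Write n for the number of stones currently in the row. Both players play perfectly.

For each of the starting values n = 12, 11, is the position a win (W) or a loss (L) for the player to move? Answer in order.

12: L, 11: W

Positions with no move are L. A position that does have a move is losing for the player to move precisely when every available move leads to a winning position for the opponent. Fill in the labels:
n=0: no move → L
n=1: no move → L
n=2: reaches L-position 0 → W
n=3: reaches L-position 1 → W
n=4: only reaches 2(W), which is W → L
n=5: only reaches 3(W), which is W → L
n=6: reaches L-position 4 → W
n=7: reaches L-position 5 → W
n=8: only reaches 6(W), 2(W), all W → L
n=9: only reaches 7(W), 3(W), all W → L
n=10: reaches L-position 8 → W
n=11: reaches L-position 9 → W
n=12: only reaches 10(W), 6(W), all W → L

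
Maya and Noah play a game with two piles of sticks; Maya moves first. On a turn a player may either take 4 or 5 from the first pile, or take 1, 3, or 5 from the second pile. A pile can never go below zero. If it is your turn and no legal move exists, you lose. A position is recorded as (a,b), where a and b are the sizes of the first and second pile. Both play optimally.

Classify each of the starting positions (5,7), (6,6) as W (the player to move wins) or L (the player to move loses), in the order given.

Use the standard recursion: the mover loses at a terminal position; elsewhere, the mover wins exactly when some move hands the opponent an L position.
No move ever increases a pile, so every position that can arise here has a ≤ 6 and b ≤ 7; it is enough to label the cells with 0 ≤ a ≤ 6 and 0 ≤ b ≤ 7.
Every move lowers a or b (never raises either), so fill the grid row by row in increasing a, and left to right within a row: each cell's successors are then already labelled.
      b=0  b=1  b=2  b=3  b=4  b=5  b=6  b=7
a=0:    L    W    L    W    L    W    L    W
a=1:    L    W    L    W    L    W    L    W
a=2:    L    W    L    W    L    W    L    W
a=3:    L    W    L    W    L    W    L    W
a=4:    W    L    W    L    W    L    W    L
a=5:    W    L    W    L    W    L    W    L
a=6:    W    L    W    L    W    L    W    L
Cells with no legal move (terminal, hence L): (0,0), (1,0), (2,0), (3,0).
The remaining L cells, each justified by listing all of its moves:
(0,2): only reaches (0,1)(W), which is W → L
(0,4): only reaches (0,3)(W), (0,1)(W), all W → L
(0,6): only reaches (0,5)(W), (0,3)(W), (0,1)(W), all W → L
(1,2): only reaches (1,1)(W), which is W → L
(1,4): only reaches (1,3)(W), (1,1)(W), all W → L
(1,6): only reaches (1,5)(W), (1,3)(W), (1,1)(W), all W → L
(2,2): only reaches (2,1)(W), which is W → L
(2,4): only reaches (2,3)(W), (2,1)(W), all W → L
(2,6): only reaches (2,5)(W), (2,3)(W), (2,1)(W), all W → L
(3,2): only reaches (3,1)(W), which is W → L
(3,4): only reaches (3,3)(W), (3,1)(W), all W → L
(3,6): only reaches (3,5)(W), (3,3)(W), (3,1)(W), all W → L
(4,1): only reaches (0,1)(W), (4,0)(W), all W → L
(4,3): only reaches (0,3)(W), (4,2)(W), (4,0)(W), all W → L
(4,5): only reaches (0,5)(W), (4,4)(W), (4,2)(W), (4,0)(W), all W → L
(4,7): only reaches (0,7)(W), (4,6)(W), (4,4)(W), (4,2)(W), all W → L
(5,1): only reaches (1,1)(W), (0,1)(W), (5,0)(W), all W → L
(5,3): only reaches (1,3)(W), (0,3)(W), (5,2)(W), (5,0)(W), all W → L
(5,5): only reaches (1,5)(W), (0,5)(W), (5,4)(W), (5,2)(W), (5,0)(W), all W → L
(5,7): only reaches (1,7)(W), (0,7)(W), (5,6)(W), (5,4)(W), (5,2)(W), all W → L
(6,1): only reaches (2,1)(W), (1,1)(W), (6,0)(W), all W → L
(6,3): only reaches (2,3)(W), (1,3)(W), (6,2)(W), (6,0)(W), all W → L
(6,5): only reaches (2,5)(W), (1,5)(W), (6,4)(W), (6,2)(W), (6,0)(W), all W → L
(6,7): only reaches (2,7)(W), (1,7)(W), (6,6)(W), (6,4)(W), (6,2)(W), all W → L
Every other cell has at least one move into one of the L cells above, so it is W.
(5,7): one of the L cells justified above, so L
(6,6): the move to (2,6) reaches an L cell, so W

(5,7): L, (6,6): W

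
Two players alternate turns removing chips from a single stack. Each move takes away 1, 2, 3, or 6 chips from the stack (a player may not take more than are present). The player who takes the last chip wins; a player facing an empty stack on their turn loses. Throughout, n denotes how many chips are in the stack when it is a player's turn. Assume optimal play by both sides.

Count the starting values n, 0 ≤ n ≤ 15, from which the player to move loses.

Classify positions by backward induction: terminal positions (no move available) are L. From any other position, the mover wins iff some move reaches an L.
n=0: no move → L
n=1: reaches L-position 0 → W
n=2: reaches L-position 0 → W
n=3: reaches L-position 0 → W
n=4: only reaches 3(W), 2(W), 1(W), all W → L
n=5: reaches L-position 4 → W
n=6: reaches L-position 4 → W
n=7: reaches L-position 4 → W
n=8: only reaches 7(W), 6(W), 5(W), 2(W), all W → L
n=9: reaches L-position 8 → W
n=10: reaches L-position 8 → W
n=11: reaches L-position 8 → W
n=12: only reaches 11(W), 10(W), 9(W), 6(W), all W → L
n=13: reaches L-position 12 → W
n=14: reaches L-position 12 → W
n=15: reaches L-position 12 → W
L entries with 0 ≤ n ≤ 15: n = 0, 4, 8, 12; that makes 4.

4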